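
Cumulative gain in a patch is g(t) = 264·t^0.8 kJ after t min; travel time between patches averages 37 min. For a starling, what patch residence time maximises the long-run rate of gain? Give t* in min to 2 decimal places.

148.00 min

Optimal t* satisfies g'(t*) = g(t*)/(T + t*).
g'(t) = 0.8·264·t^-0.2. Setting 0.8·264·t^-0.2 = 264·t^0.8/(37+t) gives 0.8(37+t) = t, so 0.20·t = 0.8×37.
t* = 0.8×37/0.20 = 148 min.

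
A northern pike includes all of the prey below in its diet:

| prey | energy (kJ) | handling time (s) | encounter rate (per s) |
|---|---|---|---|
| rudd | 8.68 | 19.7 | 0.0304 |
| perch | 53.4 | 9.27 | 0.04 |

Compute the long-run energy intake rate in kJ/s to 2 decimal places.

R = (0.0304×8.68 + 0.04×53.4) / (1 + 0.0304×19.7 + 0.04×9.27) = 2.4/1.97 = 1.218 kJ/s.

1.22 kJ/s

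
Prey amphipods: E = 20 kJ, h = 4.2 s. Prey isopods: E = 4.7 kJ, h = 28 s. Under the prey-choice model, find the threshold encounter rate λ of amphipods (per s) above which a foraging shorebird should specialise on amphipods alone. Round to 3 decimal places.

At the threshold, the rate on amphipods alone equals the profitability of isopods: λ·20/(1 + λ·4.2) = 4.7/28 = 0.1679.
Rearranging, λ(20 − 0.1679×4.2) = 0.1679, so λ = 0.1679/19.3 = 0.0087 per s.

0.009 per s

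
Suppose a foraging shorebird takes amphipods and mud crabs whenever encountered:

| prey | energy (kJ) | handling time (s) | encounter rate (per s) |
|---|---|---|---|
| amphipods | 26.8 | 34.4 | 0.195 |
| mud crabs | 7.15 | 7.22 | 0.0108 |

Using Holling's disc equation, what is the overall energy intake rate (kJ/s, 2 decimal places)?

0.68 kJ/s

R = (0.195×26.8 + 0.0108×7.15) / (1 + 0.195×34.4 + 0.0108×7.22) = 5.303/7.786 = 0.6811 kJ/s.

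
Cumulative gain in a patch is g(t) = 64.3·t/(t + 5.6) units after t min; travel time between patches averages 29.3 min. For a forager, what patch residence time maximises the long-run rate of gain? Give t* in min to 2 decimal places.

12.81 min

Optimal t* satisfies g'(t*) = g(t*)/(T + t*).
g'(t) = 64.3·5.6/(t + 5.6)². Setting 64.3·5.6/(t+5.6)² = 64.3t/[(t+5.6)(29.3+t)] gives 5.6(29.3+t) = t(t+5.6), so t² = 5.6×29.3 = 164.1.
t* = √164.1 = 12.81 min.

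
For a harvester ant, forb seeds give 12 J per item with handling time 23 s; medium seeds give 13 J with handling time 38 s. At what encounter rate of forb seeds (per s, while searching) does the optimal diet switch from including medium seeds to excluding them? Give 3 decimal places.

At the threshold, the rate on forb seeds alone equals the profitability of medium seeds: λ·12/(1 + λ·23) = 13/38 = 0.3421.
Rearranging, λ(12 − 0.3421×23) = 0.3421, so λ = 0.3421/4.132 = 0.0828 per s.

0.083 per s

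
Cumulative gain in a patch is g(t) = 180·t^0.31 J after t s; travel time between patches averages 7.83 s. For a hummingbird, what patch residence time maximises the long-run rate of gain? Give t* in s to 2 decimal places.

Maximise g(t)/(T+t): set derivative to zero → g'(t)(T+t) = g(t).
g'(t) = 0.31·180·t^-0.69. Setting 0.31·180·t^-0.69 = 180·t^0.31/(7.83+t) gives 0.31(7.83+t) = t, so 0.69·t = 0.31×7.83.
t* = 0.31×7.83/0.69 = 3.518 s.

3.52 s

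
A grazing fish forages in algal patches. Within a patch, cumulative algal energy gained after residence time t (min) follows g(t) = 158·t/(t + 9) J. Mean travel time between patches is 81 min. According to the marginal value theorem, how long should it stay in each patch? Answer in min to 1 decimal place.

27.0 min

By the marginal value theorem, leave when the instantaneous gain rate g'(t) equals the habitat-wide average g(t)/(T + t).
g'(t) = 158·9/(t + 9)². Setting 158·9/(t+9)² = 158t/[(t+9)(81+t)] gives 9(81+t) = t(t+9), so t² = 9×81 = 729.
t* = √729 = 27 min.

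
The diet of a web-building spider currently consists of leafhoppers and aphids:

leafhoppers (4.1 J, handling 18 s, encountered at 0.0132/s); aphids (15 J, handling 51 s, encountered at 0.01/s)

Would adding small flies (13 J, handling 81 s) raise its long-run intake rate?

Intake rate on the current diet: R = (0.0132×4.1 + 0.01×15) / (1 + 0.0132×18 + 0.01×51) = 0.2041/1.748 = 0.1168 J/s.
Profitability of small flies: 13/81 = 0.1605 J/s.
0.1605 > 0.1168, so adding small flies raises the average — include it.

Yes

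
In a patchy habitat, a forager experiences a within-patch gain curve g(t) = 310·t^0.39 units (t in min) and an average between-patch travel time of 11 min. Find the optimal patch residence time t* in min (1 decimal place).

7.0 min

Optimal t* satisfies g'(t*) = g(t*)/(T + t*).
g'(t) = 0.39·310·t^-0.61. Setting 0.39·310·t^-0.61 = 310·t^0.39/(11+t) gives 0.39(11+t) = t, so 0.61·t = 0.39×11.
t* = 0.39×11/0.61 = 7.033 min.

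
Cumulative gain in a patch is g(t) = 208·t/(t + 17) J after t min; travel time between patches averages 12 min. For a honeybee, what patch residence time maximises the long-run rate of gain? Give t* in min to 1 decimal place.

Maximise g(t)/(T+t): set derivative to zero → g'(t)(T+t) = g(t).
g'(t) = 208·17/(t + 17)². Setting 208·17/(t+17)² = 208t/[(t+17)(12+t)] gives 17(12+t) = t(t+17), so t² = 17×12 = 204.
t* = √204 = 14.28 min.

14.3 min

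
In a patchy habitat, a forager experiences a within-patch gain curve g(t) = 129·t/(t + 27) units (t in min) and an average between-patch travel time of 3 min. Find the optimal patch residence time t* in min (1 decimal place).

9.0 min

Optimal t* satisfies g'(t*) = g(t*)/(T + t*).
g'(t) = 129·27/(t + 27)². Setting 129·27/(t+27)² = 129t/[(t+27)(3+t)] gives 27(3+t) = t(t+27), so t² = 27×3 = 81.
t* = √81 = 9 min.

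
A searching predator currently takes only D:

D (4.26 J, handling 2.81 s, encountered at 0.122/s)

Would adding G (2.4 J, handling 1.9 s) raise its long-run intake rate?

Yes

Current rate: (0.122×4.26)/(1 + 0.122×2.81) = 0.387 J/s.
G: E/h = 2.4/1.9 = 1.263 J/s.
1.263 > 0.387, so adding G raises the average — include it.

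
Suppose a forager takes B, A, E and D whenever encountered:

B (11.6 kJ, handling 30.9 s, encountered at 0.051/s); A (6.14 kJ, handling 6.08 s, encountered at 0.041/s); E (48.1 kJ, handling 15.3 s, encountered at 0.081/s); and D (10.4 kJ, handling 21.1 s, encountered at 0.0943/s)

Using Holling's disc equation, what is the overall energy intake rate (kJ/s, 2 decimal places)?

0.94 kJ/s

R = (0.051×11.6 + 0.041×6.14 + 0.081×48.1 + 0.0943×10.4) / (1 + 0.051×30.9 + 0.041×6.08 + 0.081×15.3 + 0.0943×21.1) = 5.72/6.054 = 0.9448 kJ/s.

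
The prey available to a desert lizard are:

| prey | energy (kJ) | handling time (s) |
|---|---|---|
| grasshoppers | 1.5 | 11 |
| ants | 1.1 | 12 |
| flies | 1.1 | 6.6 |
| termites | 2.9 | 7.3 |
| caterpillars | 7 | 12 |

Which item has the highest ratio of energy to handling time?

In descending order of E/h:
caterpillars: 7/12 = 0.583 kJ/s
termites: 2.9/7.3 = 0.397 kJ/s
flies: 1.1/6.6 = 0.167 kJ/s
grasshoppers: 1.5/11 = 0.136 kJ/s
ants: 1.1/12 = 0.0917 kJ/s

caterpillars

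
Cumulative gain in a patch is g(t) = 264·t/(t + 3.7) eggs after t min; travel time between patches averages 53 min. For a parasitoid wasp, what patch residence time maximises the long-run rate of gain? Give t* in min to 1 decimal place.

14.0 min

By the marginal value theorem, leave when the instantaneous gain rate g'(t) equals the habitat-wide average g(t)/(T + t).
g'(t) = 264·3.7/(t + 3.7)². Setting 264·3.7/(t+3.7)² = 264t/[(t+3.7)(53+t)] gives 3.7(53+t) = t(t+3.7), so t² = 3.7×53 = 196.1.
t* = √196.1 = 14 min.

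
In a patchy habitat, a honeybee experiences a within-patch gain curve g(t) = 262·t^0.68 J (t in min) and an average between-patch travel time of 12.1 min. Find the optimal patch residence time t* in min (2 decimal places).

25.71 min

By the marginal value theorem, leave when the instantaneous gain rate g'(t) equals the habitat-wide average g(t)/(T + t).
g'(t) = 0.68·262·t^-0.32. Setting 0.68·262·t^-0.32 = 262·t^0.68/(12.1+t) gives 0.68(12.1+t) = t, so 0.32·t = 0.68×12.1.
t* = 0.68×12.1/0.32 = 25.71 min.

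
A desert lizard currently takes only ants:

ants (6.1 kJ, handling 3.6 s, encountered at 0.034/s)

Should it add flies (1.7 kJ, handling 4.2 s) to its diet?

On ants alone, R = ΣλE/(1+Σλh) = 0.2074/1.122 = 0.1848 kJ/s.
Profitability of flies: 1.7/4.2 = 0.4048 kJ/s.
0.4048 > 0.1848, so adding flies raises the average — include it.

Yes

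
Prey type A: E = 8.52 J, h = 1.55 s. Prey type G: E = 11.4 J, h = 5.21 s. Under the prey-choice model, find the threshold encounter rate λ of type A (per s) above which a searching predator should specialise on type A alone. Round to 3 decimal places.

0.427 per s

The zero-one rule: include type G iff E₂/h₂ > λE₁/(1+λh₁). Equality gives the switch point.
λE₁h₂ = E₂ + λE₂h₁ ⇒ λ = E₂/(E₁h₂ − E₂h₁) = 11.4/(44.39 − 17.67) = 0.4267 per s.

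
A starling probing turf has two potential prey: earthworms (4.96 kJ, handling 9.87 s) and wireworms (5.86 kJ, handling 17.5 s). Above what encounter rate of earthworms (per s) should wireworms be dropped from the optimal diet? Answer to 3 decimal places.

0.202 per s

Drop wireworms once their profitability E₂/h₂ falls below the rate achievable on earthworms alone: E₂/h₂ = λE₁/(1 + λh₁).
Solve for λ: λE₁h₂ = E₂(1 + λh₁) → λ(E₁h₂ − E₂h₁) = E₂ → λ = E₂/(E₁h₂ − E₂h₁).
λ = 5.86/(4.96×17.5 − 5.86×9.87) = 5.86/28.96 = 0.2023 per s.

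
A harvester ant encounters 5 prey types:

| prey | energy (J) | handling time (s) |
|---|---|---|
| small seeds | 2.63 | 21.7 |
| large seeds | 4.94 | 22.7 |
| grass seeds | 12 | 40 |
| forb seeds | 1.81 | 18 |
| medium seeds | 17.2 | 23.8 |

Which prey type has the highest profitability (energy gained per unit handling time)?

In descending order of E/h:
medium seeds: 17.2/23.8 = 0.723 J/s
grass seeds: 12/40 = 0.3 J/s
large seeds: 4.94/22.7 = 0.218 J/s
small seeds: 2.63/21.7 = 0.121 J/s
forb seeds: 1.81/18 = 0.101 J/s

medium seeds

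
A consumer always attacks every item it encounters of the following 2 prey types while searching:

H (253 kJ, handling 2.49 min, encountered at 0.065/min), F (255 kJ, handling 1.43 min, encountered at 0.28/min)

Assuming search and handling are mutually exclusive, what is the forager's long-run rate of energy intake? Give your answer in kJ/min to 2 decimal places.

Energy encountered per unit search time: 0.065×253 + 0.28×255 = 87.84 kJ/min.
Handling time per unit search time: 0.065×2.49 + 0.28×1.43 = 0.5623.
Rate = 87.84/(1 + 0.5623) = 56.23 kJ/min.

56.23 kJ/min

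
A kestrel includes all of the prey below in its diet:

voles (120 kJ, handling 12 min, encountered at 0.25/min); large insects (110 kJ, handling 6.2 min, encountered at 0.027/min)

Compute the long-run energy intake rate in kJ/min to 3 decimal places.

Energy encountered per unit search time: 0.25×120 + 0.027×110 = 32.97 kJ/min.
Handling time per unit search time: 0.25×12 + 0.027×6.2 = 3.167.
Rate = 32.97/(1 + 3.167) = 7.911 kJ/min.

7.911 kJ/min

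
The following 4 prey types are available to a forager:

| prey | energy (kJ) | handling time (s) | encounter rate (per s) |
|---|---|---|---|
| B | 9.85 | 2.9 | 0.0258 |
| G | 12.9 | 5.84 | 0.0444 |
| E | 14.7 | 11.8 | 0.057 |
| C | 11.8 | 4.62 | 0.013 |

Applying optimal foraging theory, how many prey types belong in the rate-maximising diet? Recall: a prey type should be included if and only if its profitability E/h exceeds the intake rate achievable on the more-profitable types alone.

4

E/h in descending order: B 3.4, C 2.55, G 2.21, E 1.25 kJ/s. The optimal diet is the largest prefix of this list for which every included type satisfies E_i/h_i > R on the types above it.
Rate on top 1: 0.2364. C: 2.55 > 0.2364 → include.
Rate on top 2: 0.3591. G: 2.21 > 0.3591 → include.
Rate on top 3: 0.7031. E: 1.25 > 0.7031 → include.
Optimal diet: B, C, G, E — 4 of 4 types.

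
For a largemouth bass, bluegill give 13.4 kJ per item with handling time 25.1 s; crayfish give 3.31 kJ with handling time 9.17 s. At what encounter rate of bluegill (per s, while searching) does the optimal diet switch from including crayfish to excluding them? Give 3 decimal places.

0.083 per s

The zero-one rule: include crayfish iff E₂/h₂ > λE₁/(1+λh₁). Equality gives the switch point.
λE₁h₂ = E₂ + λE₂h₁ ⇒ λ = E₂/(E₁h₂ − E₂h₁) = 3.31/(122.9 − 83.08) = 0.08317 per s.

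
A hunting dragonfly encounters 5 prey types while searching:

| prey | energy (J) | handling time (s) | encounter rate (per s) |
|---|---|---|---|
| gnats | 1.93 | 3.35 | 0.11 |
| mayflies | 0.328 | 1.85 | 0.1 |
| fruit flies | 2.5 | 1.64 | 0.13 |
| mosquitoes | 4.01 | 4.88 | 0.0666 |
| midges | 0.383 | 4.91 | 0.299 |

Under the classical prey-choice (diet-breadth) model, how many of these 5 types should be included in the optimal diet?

Rank by E/h (J/s): fruit flies 1.52, mosquitoes 0.822, gnats 0.576, mayflies 0.177, midges 0.078. Include each in turn until the next type's E/h falls below the running intake rate.
Rate on top 1: 0.2679. mosquitoes: 0.822 > 0.2679 → include.
Rate on top 2: 0.3849. gnats: 0.576 > 0.3849 → include.
Rate on top 3: 0.4219. mayflies: 0.177 < 0.4219 → exclude; stop.
Optimal diet: fruit flies, mosquitoes, gnats — 3 of 5 types.

3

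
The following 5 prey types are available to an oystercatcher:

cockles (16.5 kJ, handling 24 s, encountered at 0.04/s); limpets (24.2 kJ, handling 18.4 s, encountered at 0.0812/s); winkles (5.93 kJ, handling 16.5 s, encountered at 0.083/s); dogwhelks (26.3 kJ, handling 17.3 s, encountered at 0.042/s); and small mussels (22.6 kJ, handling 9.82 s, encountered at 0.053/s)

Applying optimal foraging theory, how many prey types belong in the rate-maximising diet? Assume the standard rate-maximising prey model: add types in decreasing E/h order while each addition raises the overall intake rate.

3

E/h in descending order: small mussels 2.3, dogwhelks 1.52, limpets 1.32, cockles 0.688, winkles 0.359 kJ/s. The optimal diet is the largest prefix of this list for which every included type satisfies E_i/h_i > R on the types above it.
Rate on top 1: 0.7878. dogwhelks: 1.52 > 0.7878 → include.
Rate on top 2: 1.025. limpets: 1.32 > 1.025 → include.
Rate on top 3: 1.141. cockles: 0.688 < 1.141 → exclude; stop.
Optimal diet: small mussels, dogwhelks, limpets — 3 of 5 types.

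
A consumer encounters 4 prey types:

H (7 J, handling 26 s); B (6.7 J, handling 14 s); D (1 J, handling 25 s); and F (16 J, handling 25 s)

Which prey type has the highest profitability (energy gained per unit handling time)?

In descending order of E/h:
F: 16/25 = 0.64 J/s
B: 6.7/14 = 0.479 J/s
H: 7/26 = 0.269 J/s
D: 1/25 = 0.04 J/s

F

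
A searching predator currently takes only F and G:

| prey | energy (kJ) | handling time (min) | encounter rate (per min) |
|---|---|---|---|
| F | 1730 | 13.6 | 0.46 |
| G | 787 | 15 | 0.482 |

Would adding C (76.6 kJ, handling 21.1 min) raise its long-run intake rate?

Intake rate on the current diet: R = (0.46×1730 + 0.482×787) / (1 + 0.46×13.6 + 0.482×15) = 1175/14.49 = 81.12 kJ/min.
C: E/h = 76.6/21.1 = 3.63 kJ/min.
Since 3.63 < R, time spent handling C is better spent searching.

No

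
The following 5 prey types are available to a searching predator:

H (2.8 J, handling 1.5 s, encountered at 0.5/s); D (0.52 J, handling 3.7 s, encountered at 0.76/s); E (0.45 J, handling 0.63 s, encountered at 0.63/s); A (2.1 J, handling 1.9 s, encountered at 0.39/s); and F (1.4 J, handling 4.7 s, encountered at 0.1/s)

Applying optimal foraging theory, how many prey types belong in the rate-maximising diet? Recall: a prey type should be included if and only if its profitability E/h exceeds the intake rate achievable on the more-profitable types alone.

2

Rank by E/h (J/s): H 1.87, A 1.11, E 0.714, F 0.298, D 0.141. Include each in turn until the next type's E/h falls below the running intake rate.
Rate on top 1: 0.8. A: 1.11 > 0.8 → include.
Rate on top 2: 0.8908. E: 0.714 < 0.8908 → exclude; stop.
Optimal diet: H, A — 2 of 5 types.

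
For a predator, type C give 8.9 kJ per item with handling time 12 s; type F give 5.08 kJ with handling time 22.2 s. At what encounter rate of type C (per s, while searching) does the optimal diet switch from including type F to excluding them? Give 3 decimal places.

At the threshold, the rate on type C alone equals the profitability of type F: λ·8.9/(1 + λ·12) = 5.08/22.2 = 0.2288.
Rearranging, λ(8.9 − 0.2288×12) = 0.2288, so λ = 0.2288/6.154 = 0.03718 per s.

0.037 per s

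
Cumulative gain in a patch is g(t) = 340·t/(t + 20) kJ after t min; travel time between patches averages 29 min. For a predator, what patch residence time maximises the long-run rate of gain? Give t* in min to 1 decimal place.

By the marginal value theorem, leave when the instantaneous gain rate g'(t) equals the habitat-wide average g(t)/(T + t).
g'(t) = 340·20/(t + 20)². Setting 340·20/(t+20)² = 340t/[(t+20)(29+t)] gives 20(29+t) = t(t+20), so t² = 20×29 = 580.
t* = √580 = 24.08 min.

24.1 min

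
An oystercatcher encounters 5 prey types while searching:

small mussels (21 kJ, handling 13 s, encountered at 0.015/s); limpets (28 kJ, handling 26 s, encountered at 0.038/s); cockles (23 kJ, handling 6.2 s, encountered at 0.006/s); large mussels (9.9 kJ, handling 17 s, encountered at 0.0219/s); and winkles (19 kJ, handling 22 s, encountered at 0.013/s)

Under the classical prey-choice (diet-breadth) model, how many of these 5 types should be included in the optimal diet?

4

E/h in descending order: cockles 3.71, small mussels 1.62, limpets 1.08, winkles 0.864, large mussels 0.582 kJ/s. The optimal diet is the largest prefix of this list for which every included type satisfies E_i/h_i > R on the types above it.
Rate on top 1: 0.1331. small mussels: 1.62 > 0.1331 → include.
Rate on top 2: 0.3676. limpets: 1.08 > 0.3676 → include.
Rate on top 3: 0.6833. winkles: 0.864 > 0.6833 → include.
Rate on top 4: 0.7039. large mussels: 0.582 < 0.7039 → exclude; stop.
Optimal diet: cockles, small mussels, limpets, winkles — 4 of 5 types.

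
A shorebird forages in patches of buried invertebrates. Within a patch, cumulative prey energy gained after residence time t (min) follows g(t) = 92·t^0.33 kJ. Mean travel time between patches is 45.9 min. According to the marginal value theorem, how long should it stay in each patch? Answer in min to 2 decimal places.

Maximise g(t)/(T+t): set derivative to zero → g'(t)(T+t) = g(t).
g'(t) = 0.33·92·t^-0.67. Setting 0.33·92·t^-0.67 = 92·t^0.33/(45.9+t) gives 0.33(45.9+t) = t, so 0.67·t = 0.33×45.9.
t* = 0.33×45.9/0.67 = 22.61 min.

22.61 min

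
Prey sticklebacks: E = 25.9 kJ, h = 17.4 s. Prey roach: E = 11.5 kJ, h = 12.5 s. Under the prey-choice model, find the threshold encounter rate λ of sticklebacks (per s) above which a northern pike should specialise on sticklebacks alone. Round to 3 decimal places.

0.093 per s

Drop roach once their profitability E₂/h₂ falls below the rate achievable on sticklebacks alone: E₂/h₂ = λE₁/(1 + λh₁).
Solve for λ: λE₁h₂ = E₂(1 + λh₁) → λ(E₁h₂ − E₂h₁) = E₂ → λ = E₂/(E₁h₂ − E₂h₁).
λ = 11.5/(25.9×12.5 − 11.5×17.4) = 11.5/123.7 = 0.093 per s.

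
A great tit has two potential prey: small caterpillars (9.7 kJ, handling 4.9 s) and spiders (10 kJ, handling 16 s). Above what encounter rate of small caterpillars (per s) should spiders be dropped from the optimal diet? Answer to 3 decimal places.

At the threshold, the rate on small caterpillars alone equals the profitability of spiders: λ·9.7/(1 + λ·4.9) = 10/16 = 0.625.
Rearranging, λ(9.7 − 0.625×4.9) = 0.625, so λ = 0.625/6.637 = 0.09416 per s.

0.094 per s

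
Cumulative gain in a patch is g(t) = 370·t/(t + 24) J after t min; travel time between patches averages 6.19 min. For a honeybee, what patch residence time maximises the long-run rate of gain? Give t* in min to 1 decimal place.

Optimal t* satisfies g'(t*) = g(t*)/(T + t*).
g'(t) = 370·24/(t + 24)². Setting 370·24/(t+24)² = 370t/[(t+24)(6.19+t)] gives 24(6.19+t) = t(t+24), so t² = 24×6.19 = 148.6.
t* = √148.6 = 12.19 min.

12.2 min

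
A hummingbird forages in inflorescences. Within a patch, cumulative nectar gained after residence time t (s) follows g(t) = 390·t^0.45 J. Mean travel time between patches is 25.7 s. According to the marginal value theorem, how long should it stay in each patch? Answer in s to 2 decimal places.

Maximise g(t)/(T+t): set derivative to zero → g'(t)(T+t) = g(t).
g'(t) = 0.45·390·t^-0.55. Setting 0.45·390·t^-0.55 = 390·t^0.45/(25.7+t) gives 0.45(25.7+t) = t, so 0.55·t = 0.45×25.7.
t* = 0.45×25.7/0.55 = 21.03 s.

21.03 s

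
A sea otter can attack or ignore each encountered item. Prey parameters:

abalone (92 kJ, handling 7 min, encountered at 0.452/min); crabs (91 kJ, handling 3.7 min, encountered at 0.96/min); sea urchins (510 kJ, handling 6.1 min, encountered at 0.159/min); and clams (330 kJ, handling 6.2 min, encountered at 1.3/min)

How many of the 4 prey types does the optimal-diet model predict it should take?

2

Rank by E/h (kJ/min): sea urchins 83.6, clams 53.2, crabs 24.6, abalone 13.1. Include each in turn until the next type's E/h falls below the running intake rate.
Rate on top 1: 41.16. clams: 53.2 > 41.16 → include.
Rate on top 2: 50.86. crabs: 24.6 < 50.86 → exclude; stop.
Optimal diet: sea urchins, clams — 2 of 4 types.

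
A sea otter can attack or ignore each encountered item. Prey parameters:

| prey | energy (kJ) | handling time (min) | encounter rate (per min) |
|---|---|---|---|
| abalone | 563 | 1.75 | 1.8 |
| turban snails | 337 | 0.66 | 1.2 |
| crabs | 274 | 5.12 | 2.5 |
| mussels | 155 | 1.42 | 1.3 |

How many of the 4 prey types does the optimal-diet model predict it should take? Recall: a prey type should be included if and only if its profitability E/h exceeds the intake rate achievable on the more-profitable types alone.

E/h in descending order: turban snails 511, abalone 322, mussels 109, crabs 53.5 kJ/min. The optimal diet is the largest prefix of this list for which every included type satisfies E_i/h_i > R on the types above it.
Rate on top 1: 225.7. abalone: 322 > 225.7 → include.
Rate on top 2: 286.9. mussels: 109 < 286.9 → exclude; stop.
Optimal diet: turban snails, abalone — 2 of 4 types.

2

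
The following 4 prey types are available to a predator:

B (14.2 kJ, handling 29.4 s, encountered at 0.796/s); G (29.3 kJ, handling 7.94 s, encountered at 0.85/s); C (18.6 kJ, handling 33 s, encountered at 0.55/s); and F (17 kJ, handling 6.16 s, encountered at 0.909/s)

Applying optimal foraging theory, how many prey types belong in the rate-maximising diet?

Rank by E/h (kJ/s): G 3.69, F 2.76, C 0.564, B 0.483. Include each in turn until the next type's E/h falls below the running intake rate.
Rate on top 1: 3.214. F: 2.76 < 3.214 → exclude; stop.
Optimal diet: G — 1 of 4 types.

1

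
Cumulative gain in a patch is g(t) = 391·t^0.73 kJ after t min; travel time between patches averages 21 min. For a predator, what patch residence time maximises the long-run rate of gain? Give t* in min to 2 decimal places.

Maximise g(t)/(T+t): set derivative to zero → g'(t)(T+t) = g(t).
g'(t) = 0.73·391·t^-0.27. Setting 0.73·391·t^-0.27 = 391·t^0.73/(21+t) gives 0.73(21+t) = t, so 0.27·t = 0.73×21.
t* = 0.73×21/0.27 = 56.78 min.

56.78 min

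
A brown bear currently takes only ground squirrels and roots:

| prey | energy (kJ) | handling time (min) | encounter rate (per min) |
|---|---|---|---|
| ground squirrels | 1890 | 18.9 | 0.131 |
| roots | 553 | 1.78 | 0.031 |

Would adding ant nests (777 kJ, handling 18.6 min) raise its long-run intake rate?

Current rate: (0.131×1890 + 0.031×553)/(1 + 0.131×18.9 + 0.031×1.78) = 74.97 kJ/min.
ant nests: E/h = 777/18.6 = 41.77 kJ/min.
41.77 < 74.97, so adding ant nests would lower the average — exclude it.

No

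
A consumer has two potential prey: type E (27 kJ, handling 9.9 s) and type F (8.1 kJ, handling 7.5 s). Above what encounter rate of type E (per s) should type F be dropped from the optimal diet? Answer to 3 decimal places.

The zero-one rule: include type F iff E₂/h₂ > λE₁/(1+λh₁). Equality gives the switch point.
λE₁h₂ = E₂ + λE₂h₁ ⇒ λ = E₂/(E₁h₂ − E₂h₁) = 8.1/(202.5 − 80.19) = 0.06623 per s.

0.066 per s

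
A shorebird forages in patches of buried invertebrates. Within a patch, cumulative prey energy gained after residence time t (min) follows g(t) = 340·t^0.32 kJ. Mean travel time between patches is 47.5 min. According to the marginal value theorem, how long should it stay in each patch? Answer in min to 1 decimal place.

22.4 min

Optimal t* satisfies g'(t*) = g(t*)/(T + t*).
g'(t) = 0.32·340·t^-0.68. Setting 0.32·340·t^-0.68 = 340·t^0.32/(47.5+t) gives 0.32(47.5+t) = t, so 0.68·t = 0.32×47.5.
t* = 0.32×47.5/0.68 = 22.35 min.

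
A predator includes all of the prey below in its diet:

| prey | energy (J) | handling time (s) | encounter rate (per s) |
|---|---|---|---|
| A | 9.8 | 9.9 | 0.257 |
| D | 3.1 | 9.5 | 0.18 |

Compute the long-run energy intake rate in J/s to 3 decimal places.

0.586 J/s

Energy encountered per unit search time: 0.257×9.8 + 0.18×3.1 = 3.077 J/s.
Handling time per unit search time: 0.257×9.9 + 0.18×9.5 = 4.254.
Rate = 3.077/(1 + 4.254) = 0.5855 J/s.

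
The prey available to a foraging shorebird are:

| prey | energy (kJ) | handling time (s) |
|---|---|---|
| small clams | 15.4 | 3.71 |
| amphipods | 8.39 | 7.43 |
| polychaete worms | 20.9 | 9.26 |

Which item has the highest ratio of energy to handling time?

small clams

Profitability E/h (kJ/s): small clams = 15.4/3.71 = 4.15, amphipods = 8.39/7.43 = 1.13, polychaete worms = 20.9/9.26 = 2.26.
Ranked: small clams > polychaete worms > amphipods.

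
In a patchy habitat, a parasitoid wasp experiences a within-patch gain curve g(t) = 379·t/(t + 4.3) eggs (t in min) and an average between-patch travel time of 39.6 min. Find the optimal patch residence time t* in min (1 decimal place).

Optimal t* satisfies g'(t*) = g(t*)/(T + t*).
g'(t) = 379·4.3/(t + 4.3)². Setting 379·4.3/(t+4.3)² = 379t/[(t+4.3)(39.6+t)] gives 4.3(39.6+t) = t(t+4.3), so t² = 4.3×39.6 = 170.3.
t* = √170.3 = 13.05 min.

13.0 min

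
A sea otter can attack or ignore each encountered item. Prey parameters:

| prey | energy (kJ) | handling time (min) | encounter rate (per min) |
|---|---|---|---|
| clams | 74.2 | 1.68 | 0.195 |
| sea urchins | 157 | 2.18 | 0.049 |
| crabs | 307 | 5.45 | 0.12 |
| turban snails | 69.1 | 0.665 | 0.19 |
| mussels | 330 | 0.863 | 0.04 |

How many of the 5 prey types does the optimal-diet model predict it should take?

E/h in descending order: mussels 382, turban snails 104, sea urchins 72, crabs 56.3, clams 44.2 kJ/min. The optimal diet is the largest prefix of this list for which every included type satisfies E_i/h_i > R on the types above it.
Rate on top 1: 12.76. turban snails: 104 > 12.76 → include.
Rate on top 2: 22.68. sea urchins: 72 > 22.68 → include.
Rate on top 3: 26.84. crabs: 56.3 > 26.84 → include.
Rate on top 4: 36.87. clams: 44.2 > 36.87 → include.
Optimal diet: mussels, turban snails, sea urchins, crabs, clams — 5 of 5 types.

5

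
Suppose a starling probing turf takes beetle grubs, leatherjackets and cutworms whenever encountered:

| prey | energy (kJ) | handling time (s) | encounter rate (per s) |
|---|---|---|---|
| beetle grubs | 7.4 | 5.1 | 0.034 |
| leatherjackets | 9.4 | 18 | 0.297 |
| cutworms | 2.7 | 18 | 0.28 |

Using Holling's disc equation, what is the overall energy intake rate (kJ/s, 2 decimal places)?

0.33 kJ/s

R = Σλ_iE_i / (1 + Σλ_ih_i)
Numerator: 0.034×7.4 + 0.297×9.4 + 0.28×2.7 = 3.799
Denominator: 1 + 0.034×5.1 + 0.297×18 + 0.28×18 = 11.56
R = 3.799/11.56 = 0.3287 kJ/s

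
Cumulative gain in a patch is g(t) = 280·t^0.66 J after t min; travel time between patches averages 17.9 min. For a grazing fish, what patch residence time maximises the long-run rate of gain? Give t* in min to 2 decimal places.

Maximise g(t)/(T+t): set derivative to zero → g'(t)(T+t) = g(t).
g'(t) = 0.66·280·t^-0.34. Setting 0.66·280·t^-0.34 = 280·t^0.66/(17.9+t) gives 0.66(17.9+t) = t, so 0.34·t = 0.66×17.9.
t* = 0.66×17.9/0.34 = 34.75 min.

34.75 min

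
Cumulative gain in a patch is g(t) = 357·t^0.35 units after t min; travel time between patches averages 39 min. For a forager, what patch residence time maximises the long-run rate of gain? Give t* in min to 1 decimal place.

By the marginal value theorem, leave when the instantaneous gain rate g'(t) equals the habitat-wide average g(t)/(T + t).
g'(t) = 0.35·357·t^-0.65. Setting 0.35·357·t^-0.65 = 357·t^0.35/(39+t) gives 0.35(39+t) = t, so 0.65·t = 0.35×39.
t* = 0.35×39/0.65 = 21 min.

21.0 min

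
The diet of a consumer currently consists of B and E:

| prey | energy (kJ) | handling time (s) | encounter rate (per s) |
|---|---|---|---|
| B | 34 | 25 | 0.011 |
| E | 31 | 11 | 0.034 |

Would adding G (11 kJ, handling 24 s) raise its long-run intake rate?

No

Intake rate on the current diet: R = (0.011×34 + 0.034×31) / (1 + 0.011×25 + 0.034×11) = 1.428/1.649 = 0.866 kJ/s.
G: E/h = 11/24 = 0.4583 kJ/s.
0.4583 < 0.866, so adding G would lower the average — exclude it.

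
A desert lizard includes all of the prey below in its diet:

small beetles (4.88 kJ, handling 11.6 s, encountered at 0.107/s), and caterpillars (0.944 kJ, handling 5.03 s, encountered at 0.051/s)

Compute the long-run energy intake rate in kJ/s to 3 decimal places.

0.228 kJ/s

Energy encountered per unit search time: 0.107×4.88 + 0.051×0.944 = 0.5703 kJ/s.
Handling time per unit search time: 0.107×11.6 + 0.051×5.03 = 1.498.
Rate = 0.5703/(1 + 1.498) = 0.2283 kJ/s.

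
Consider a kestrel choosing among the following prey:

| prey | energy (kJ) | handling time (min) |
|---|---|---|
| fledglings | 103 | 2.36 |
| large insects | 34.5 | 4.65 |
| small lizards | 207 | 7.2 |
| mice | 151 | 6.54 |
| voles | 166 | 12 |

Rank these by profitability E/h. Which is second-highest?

In descending order of E/h:
fledglings: 103/2.36 = 43.6 kJ/min
small lizards: 207/7.2 = 28.8 kJ/min
mice: 151/6.54 = 23.1 kJ/min
voles: 166/12 = 13.8 kJ/min
large insects: 34.5/4.65 = 7.42 kJ/min

small lizards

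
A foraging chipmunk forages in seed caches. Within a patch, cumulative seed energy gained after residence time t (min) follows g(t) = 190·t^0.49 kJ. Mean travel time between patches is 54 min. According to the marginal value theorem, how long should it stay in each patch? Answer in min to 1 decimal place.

Optimal t* satisfies g'(t*) = g(t*)/(T + t*).
g'(t) = 0.49·190·t^-0.51. Setting 0.49·190·t^-0.51 = 190·t^0.49/(54+t) gives 0.49(54+t) = t, so 0.51·t = 0.49×54.
t* = 0.49×54/0.51 = 51.88 min.

51.9 min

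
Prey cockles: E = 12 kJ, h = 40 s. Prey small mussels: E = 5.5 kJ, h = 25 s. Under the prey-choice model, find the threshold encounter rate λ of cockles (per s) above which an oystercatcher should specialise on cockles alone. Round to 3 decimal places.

0.069 per s

Drop small mussels once their profitability E₂/h₂ falls below the rate achievable on cockles alone: E₂/h₂ = λE₁/(1 + λh₁).
Solve for λ: λE₁h₂ = E₂(1 + λh₁) → λ(E₁h₂ − E₂h₁) = E₂ → λ = E₂/(E₁h₂ − E₂h₁).
λ = 5.5/(12×25 − 5.5×40) = 5.5/80 = 0.06875 per s.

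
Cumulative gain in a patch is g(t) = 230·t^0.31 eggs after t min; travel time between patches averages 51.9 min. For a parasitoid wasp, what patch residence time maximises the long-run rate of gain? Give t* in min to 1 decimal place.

Maximise g(t)/(T+t): set derivative to zero → g'(t)(T+t) = g(t).
g'(t) = 0.31·230·t^-0.69. Setting 0.31·230·t^-0.69 = 230·t^0.31/(51.9+t) gives 0.31(51.9+t) = t, so 0.69·t = 0.31×51.9.
t* = 0.31×51.9/0.69 = 23.32 min.

23.3 min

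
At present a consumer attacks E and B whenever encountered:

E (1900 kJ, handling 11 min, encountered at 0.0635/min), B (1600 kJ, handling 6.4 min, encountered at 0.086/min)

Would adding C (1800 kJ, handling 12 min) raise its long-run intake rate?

On E and B alone, R = ΣλE/(1+Σλh) = 258.2/2.249 = 114.8 kJ/min.
C: E/h = 1800/12 = 150 kJ/min.
150 > 114.8, so adding C raises the average — include it.

Yes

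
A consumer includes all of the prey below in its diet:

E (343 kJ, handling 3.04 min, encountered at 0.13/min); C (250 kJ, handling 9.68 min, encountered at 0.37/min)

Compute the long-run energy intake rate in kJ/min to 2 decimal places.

27.55 kJ/min

Energy encountered per unit search time: 0.13×343 + 0.37×250 = 137.1 kJ/min.
Handling time per unit search time: 0.13×3.04 + 0.37×9.68 = 3.977.
Rate = 137.1/(1 + 3.977) = 27.55 kJ/min.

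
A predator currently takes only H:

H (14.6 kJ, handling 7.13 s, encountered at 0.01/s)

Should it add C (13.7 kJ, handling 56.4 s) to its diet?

Current rate: (0.01×14.6)/(1 + 0.01×7.13) = 0.1363 kJ/s.
C: E/h = 13.7/56.4 = 0.2429 kJ/s.
0.2429 > 0.1363, so adding C raises the average — include it.

Yes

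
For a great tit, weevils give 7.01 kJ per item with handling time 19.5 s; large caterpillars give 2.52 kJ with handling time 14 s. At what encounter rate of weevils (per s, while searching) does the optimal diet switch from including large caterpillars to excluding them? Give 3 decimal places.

Drop large caterpillars once their profitability E₂/h₂ falls below the rate achievable on weevils alone: E₂/h₂ = λE₁/(1 + λh₁).
Solve for λ: λE₁h₂ = E₂(1 + λh₁) → λ(E₁h₂ − E₂h₁) = E₂ → λ = E₂/(E₁h₂ − E₂h₁).
λ = 2.52/(7.01×14 − 2.52×19.5) = 2.52/49 = 0.05143 per s.

0.051 per s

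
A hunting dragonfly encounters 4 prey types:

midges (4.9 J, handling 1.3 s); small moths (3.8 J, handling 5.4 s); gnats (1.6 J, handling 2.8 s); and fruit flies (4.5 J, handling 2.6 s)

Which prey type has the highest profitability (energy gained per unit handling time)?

Profitability E/h (J/s): midges = 4.9/1.3 = 3.77, small moths = 3.8/5.4 = 0.704, gnats = 1.6/2.8 = 0.571, fruit flies = 4.5/2.6 = 1.73.
Ranked: midges > fruit flies > small moths > gnats.

midges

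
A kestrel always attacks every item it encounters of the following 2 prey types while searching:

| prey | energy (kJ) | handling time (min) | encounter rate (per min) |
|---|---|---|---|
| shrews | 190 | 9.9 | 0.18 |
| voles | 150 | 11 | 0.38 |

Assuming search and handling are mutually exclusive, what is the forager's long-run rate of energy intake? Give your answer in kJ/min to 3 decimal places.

R = Σλ_iE_i / (1 + Σλ_ih_i)
Numerator: 0.18×190 + 0.38×150 = 91.2
Denominator: 1 + 0.18×9.9 + 0.38×11 = 6.962
R = 91.2/6.962 = 13.1 kJ/min

13.100 kJ/min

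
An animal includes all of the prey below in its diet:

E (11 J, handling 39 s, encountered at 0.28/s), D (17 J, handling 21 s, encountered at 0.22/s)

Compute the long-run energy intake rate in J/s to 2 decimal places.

Energy encountered per unit search time: 0.28×11 + 0.22×17 = 6.82 J/s.
Handling time per unit search time: 0.28×39 + 0.22×21 = 15.54.
Rate = 6.82/(1 + 15.54) = 0.4123 J/s.

0.41 J/s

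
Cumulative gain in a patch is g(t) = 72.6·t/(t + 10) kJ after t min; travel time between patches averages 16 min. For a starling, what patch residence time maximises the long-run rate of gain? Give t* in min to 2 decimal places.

12.65 min

By the marginal value theorem, leave when the instantaneous gain rate g'(t) equals the habitat-wide average g(t)/(T + t).
g'(t) = 72.6·10/(t + 10)². Setting 72.6·10/(t+10)² = 72.6t/[(t+10)(16+t)] gives 10(16+t) = t(t+10), so t² = 10×16 = 160.
t* = √160 = 12.65 min.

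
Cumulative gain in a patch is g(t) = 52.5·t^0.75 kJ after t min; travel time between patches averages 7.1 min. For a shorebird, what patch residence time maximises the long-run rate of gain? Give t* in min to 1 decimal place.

21.3 min

Maximise g(t)/(T+t): set derivative to zero → g'(t)(T+t) = g(t).
g'(t) = 0.75·52.5·t^-0.25. Setting 0.75·52.5·t^-0.25 = 52.5·t^0.75/(7.1+t) gives 0.75(7.1+t) = t, so 0.25·t = 0.75×7.1.
t* = 0.75×7.1/0.25 = 21.3 min.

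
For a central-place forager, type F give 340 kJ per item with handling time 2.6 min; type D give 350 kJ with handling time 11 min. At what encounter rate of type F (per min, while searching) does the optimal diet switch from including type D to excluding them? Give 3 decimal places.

Drop type D once their profitability E₂/h₂ falls below the rate achievable on type F alone: E₂/h₂ = λE₁/(1 + λh₁).
Solve for λ: λE₁h₂ = E₂(1 + λh₁) → λ(E₁h₂ − E₂h₁) = E₂ → λ = E₂/(E₁h₂ − E₂h₁).
λ = 350/(340×11 − 350×2.6) = 350/2830 = 0.1237 per min.

0.124 per min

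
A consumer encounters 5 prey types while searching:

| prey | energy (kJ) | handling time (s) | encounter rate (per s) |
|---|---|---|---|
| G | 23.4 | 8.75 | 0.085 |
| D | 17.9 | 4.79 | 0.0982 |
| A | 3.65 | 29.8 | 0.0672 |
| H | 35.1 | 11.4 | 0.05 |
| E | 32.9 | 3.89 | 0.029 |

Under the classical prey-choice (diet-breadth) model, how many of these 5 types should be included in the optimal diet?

4

Rank by E/h (kJ/s): E 8.46, D 3.74, H 3.08, G 2.67, A 0.122. Include each in turn until the next type's E/h falls below the running intake rate.
Rate on top 1: 0.8574. D: 3.74 > 0.8574 → include.
Rate on top 2: 1.713. H: 3.08 > 1.713 → include.
Rate on top 3: 2.075. G: 2.67 > 2.075 → include.
Rate on top 4: 2.229. A: 0.122 < 2.229 → exclude; stop.
Optimal diet: E, D, H, G — 4 of 5 types.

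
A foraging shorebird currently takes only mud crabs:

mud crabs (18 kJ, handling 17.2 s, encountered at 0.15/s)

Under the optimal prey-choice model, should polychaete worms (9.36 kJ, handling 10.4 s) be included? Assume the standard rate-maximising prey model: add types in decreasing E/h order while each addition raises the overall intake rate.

Yes

Current rate: (0.15×18)/(1 + 0.15×17.2) = 0.7542 kJ/s.
polychaete worms: E/h = 9.36/10.4 = 0.9 kJ/s.
Since 0.9 > R, including polychaete worms increases the long-run rate.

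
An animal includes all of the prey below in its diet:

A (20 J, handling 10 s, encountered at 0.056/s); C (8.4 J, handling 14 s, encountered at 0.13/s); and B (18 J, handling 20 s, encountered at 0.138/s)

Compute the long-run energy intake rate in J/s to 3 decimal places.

0.765 J/s

Energy encountered per unit search time: 0.056×20 + 0.13×8.4 + 0.138×18 = 4.696 J/s.
Handling time per unit search time: 0.056×10 + 0.13×14 + 0.138×20 = 5.14.
Rate = 4.696/(1 + 5.14) = 0.7648 J/s.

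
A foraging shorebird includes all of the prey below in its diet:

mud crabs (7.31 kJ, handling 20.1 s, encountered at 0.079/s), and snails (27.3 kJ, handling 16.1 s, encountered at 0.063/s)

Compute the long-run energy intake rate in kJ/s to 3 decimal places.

0.638 kJ/s

Energy encountered per unit search time: 0.079×7.31 + 0.063×27.3 = 2.297 kJ/s.
Handling time per unit search time: 0.079×20.1 + 0.063×16.1 = 2.602.
Rate = 2.297/(1 + 2.602) = 0.6378 kJ/s.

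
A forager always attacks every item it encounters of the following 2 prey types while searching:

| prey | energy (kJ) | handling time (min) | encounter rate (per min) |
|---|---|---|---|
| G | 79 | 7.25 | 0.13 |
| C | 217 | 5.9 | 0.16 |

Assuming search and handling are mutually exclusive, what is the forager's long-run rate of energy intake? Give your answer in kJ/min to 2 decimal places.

15.59 kJ/min

Energy encountered per unit search time: 0.13×79 + 0.16×217 = 44.99 kJ/min.
Handling time per unit search time: 0.13×7.25 + 0.16×5.9 = 1.886.
Rate = 44.99/(1 + 1.886) = 15.59 kJ/min.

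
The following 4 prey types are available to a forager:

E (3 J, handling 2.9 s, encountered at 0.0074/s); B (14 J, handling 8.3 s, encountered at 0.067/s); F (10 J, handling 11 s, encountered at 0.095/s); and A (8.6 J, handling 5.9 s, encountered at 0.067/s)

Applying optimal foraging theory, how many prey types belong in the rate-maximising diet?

4

Profitabilities (E/h, J/s): B 1.69, A 1.46, E 1.03, F 0.909. Add prey in this order while the next type's profitability exceeds the intake rate on those already taken.
Rate on top 1: 0.6028. A: 1.46 > 0.6028 → include.
Rate on top 2: 0.776. E: 1.03 > 0.776 → include.
Rate on top 3: 0.7788. F: 0.909 > 0.7788 → include.
Optimal diet: B, A, E, F — 4 of 4 types.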